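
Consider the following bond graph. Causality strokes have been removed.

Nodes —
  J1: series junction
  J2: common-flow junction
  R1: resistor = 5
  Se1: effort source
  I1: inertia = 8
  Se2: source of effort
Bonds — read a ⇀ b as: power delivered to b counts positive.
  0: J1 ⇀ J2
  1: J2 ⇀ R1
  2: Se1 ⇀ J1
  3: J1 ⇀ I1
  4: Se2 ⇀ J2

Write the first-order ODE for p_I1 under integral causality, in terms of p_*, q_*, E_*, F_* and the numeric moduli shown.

b2 →J1  (source Se1 imposes e)
b4 →J2  (Se2: effort source, stroke at far end)
b3 →I1  (I1 outputs flow p/I1)
b0 →J1  (1-jn J1 has f-setter on 3)
b1 →J2  (common-f at J2 fixed by 0)

dp_I1/dt = E_Se1 + E_Se2 - 5*p_I1/8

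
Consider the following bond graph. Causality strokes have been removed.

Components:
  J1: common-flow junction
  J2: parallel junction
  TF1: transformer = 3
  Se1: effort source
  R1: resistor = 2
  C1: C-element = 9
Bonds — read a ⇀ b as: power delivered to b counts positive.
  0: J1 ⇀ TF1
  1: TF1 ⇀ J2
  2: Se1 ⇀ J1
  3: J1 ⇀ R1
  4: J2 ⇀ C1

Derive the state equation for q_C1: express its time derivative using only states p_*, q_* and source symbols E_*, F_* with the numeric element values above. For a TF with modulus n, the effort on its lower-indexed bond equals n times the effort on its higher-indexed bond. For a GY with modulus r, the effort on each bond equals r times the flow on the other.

dq_C1/dt = 3*E_Se1/2 - q_C1/2

bond 2 |J1  (Se1: effort source, stroke at far end)
bond 4 |J2  (C1 integral (e out))
bond 1 |TF1  (J2 effort already set via bond 4)
bond 0 |J1  (through TF1, causality passes straight; one stroke at TF1)
bond 3 |R1  (J1: last free bond brings flow in)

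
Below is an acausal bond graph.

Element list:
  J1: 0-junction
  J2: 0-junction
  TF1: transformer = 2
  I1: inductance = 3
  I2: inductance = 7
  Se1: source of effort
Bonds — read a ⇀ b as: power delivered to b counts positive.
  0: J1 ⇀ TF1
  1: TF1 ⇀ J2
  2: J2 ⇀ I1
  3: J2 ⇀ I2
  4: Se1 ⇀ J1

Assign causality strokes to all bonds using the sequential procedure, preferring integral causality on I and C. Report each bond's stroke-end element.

bond 4 |J1  (source Se1 imposes e)
bond 0 |TF1  (common-e at J1 fixed by 4)
bond 1 |J2  (TF TF1: opposite of bond 0)
bond 2 |I1  (common-e at J2 fixed by 1)
bond 3 |I2  (J2: bond 1 brought effort, rest push out)

#0 stroke→TF1
#1 stroke→J2
#2 stroke→I1
#3 stroke→I2
#4 stroke→J1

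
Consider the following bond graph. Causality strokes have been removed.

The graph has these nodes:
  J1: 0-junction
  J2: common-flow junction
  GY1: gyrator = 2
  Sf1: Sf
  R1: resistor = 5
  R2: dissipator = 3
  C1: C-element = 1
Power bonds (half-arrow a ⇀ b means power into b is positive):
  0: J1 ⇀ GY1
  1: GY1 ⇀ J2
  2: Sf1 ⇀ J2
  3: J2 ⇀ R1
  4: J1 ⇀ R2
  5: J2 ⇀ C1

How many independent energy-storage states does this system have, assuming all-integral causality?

1  (C1 all integral)

β2 →Sf1  (Sf1: flow source, stroke at near end)
β1 →J2  (1-jn J2 has f-setter on 2)
β3 →J2  (J2 flow already set via bond 2)
β5 →J2  (1-jn J2 has f-setter on 2)
β0 →J1  (GY1 both-in/both-out from 1)
β4 →R2  (J1 effort already set via bond 0)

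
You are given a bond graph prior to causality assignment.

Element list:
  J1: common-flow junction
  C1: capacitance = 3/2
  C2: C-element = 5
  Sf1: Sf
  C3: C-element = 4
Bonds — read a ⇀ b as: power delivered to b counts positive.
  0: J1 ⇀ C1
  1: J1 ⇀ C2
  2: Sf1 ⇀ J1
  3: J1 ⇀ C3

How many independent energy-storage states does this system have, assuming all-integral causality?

3  (C1, C2, C3 all integral)

#2 stroke→Sf1  (Sf1 fixes flow; stroke at Sf1)
#0 stroke→J1  (common-f at J1 fixed by 2)
#1 stroke→J1  (common-f at J1 fixed by 2)
#3 stroke→J1  (common-f at J1 fixed by 2)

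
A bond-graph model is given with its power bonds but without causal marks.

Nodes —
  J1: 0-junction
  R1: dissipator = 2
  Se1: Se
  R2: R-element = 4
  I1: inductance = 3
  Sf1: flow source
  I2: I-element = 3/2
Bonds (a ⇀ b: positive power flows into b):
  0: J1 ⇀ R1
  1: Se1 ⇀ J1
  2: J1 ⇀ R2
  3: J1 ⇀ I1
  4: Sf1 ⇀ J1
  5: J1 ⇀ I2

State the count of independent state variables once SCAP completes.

#1 |J1  (Se1 (Se) sets effort on bond)
#4 |Sf1  (Sf1 (Sf) sets flow on bond)
#0 |R1  (0-jn J1 has e-setter on 1)
#2 |R2  (J1: bond 1 brought effort, rest push out)
#3 |I1  (J1 effort already set via bond 1)
#5 |I2  (J1: bond 1 brought effort, rest push out)

2  (I1, I2 all integral)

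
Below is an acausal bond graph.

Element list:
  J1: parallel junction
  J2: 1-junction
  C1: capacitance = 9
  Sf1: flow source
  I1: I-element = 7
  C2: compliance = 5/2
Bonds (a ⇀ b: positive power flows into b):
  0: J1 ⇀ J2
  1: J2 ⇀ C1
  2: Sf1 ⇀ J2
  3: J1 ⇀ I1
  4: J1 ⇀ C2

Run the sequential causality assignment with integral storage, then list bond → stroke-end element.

b2 →Sf1  (Sf1 fixes flow; stroke at Sf1)
b0 →J2  (common-f at J2 fixed by 2)
b1 →J2  (common-f at J2 fixed by 2)
b3 →I1  (I1: I, integral causality)
b4 →J1  (closing 0-jn rule on J1)

β0 →J2
β1 →J2
β2 →Sf1
β3 →I1
β4 →J1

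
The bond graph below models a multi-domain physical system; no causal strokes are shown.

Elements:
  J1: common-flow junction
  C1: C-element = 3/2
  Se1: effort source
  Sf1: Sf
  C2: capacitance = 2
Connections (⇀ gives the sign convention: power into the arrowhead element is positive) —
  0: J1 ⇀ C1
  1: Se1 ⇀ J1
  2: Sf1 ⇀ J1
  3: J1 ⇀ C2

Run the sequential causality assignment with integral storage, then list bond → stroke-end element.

#0 stroke→J1
#1 stroke→J1
#2 stroke→Sf1
#3 stroke→J1

β1 stroke→J1  (source Se1 imposes e)
β2 stroke→Sf1  (Sf1 fixes flow; stroke at Sf1)
β0 stroke→J1  (J1: bond 2 brought flow, rest push out)
β3 stroke→J1  (J1 flow already set via bond 2)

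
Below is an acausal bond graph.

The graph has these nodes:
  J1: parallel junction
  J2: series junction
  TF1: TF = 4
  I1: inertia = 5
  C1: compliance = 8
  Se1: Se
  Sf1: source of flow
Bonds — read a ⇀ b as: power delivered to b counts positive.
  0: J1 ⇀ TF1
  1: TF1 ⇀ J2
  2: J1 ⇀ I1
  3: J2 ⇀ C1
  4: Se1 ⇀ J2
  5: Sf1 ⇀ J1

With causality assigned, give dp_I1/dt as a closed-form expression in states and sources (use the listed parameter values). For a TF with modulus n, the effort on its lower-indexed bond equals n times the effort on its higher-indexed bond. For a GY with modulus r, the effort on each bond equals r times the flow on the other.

b4 stroke at J2  (Se1: effort source, stroke at far end)
b5 stroke at Sf1  (Sf1 fixes flow; stroke at Sf1)
b2 stroke at I1  (I1 outputs flow p/I1)
b0 stroke at J1  (J1: last free bond brings effort in)
b1 stroke at TF1  (TF1 one-in-one-out from 0)
b3 stroke at J2  (common-f at J2 fixed by 1)

dp_I1/dt = -4*E_Se1 + q_C1/2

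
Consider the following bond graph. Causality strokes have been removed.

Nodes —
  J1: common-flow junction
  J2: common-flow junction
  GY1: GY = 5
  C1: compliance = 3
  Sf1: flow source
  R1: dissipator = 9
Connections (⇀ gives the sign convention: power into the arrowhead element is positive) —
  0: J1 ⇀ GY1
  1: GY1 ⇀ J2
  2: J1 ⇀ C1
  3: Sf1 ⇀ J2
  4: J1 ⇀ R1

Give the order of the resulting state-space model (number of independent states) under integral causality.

b3 stroke at Sf1  (Sf1: flow source, stroke at near end)
b1 stroke at J2  (J2: bond 3 brought flow, rest push out)
b0 stroke at J1  (GY1 both-in/both-out from 1)
b2 stroke at J1  (C1: C, integral causality)
b4 stroke at R1  (J1: last free bond brings flow in)

1  (C1 all integral)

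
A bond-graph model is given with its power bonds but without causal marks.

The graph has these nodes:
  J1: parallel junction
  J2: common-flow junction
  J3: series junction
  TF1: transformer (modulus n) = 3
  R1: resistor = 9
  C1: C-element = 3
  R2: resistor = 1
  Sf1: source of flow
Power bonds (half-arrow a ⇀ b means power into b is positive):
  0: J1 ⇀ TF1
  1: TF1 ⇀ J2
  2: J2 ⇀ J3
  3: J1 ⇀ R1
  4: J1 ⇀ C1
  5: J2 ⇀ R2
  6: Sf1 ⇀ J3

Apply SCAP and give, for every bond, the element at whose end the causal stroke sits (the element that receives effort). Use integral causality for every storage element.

#6 stroke→Sf1  (Sf1: flow source, stroke at near end)
#2 stroke→J3  (common-f at J3 fixed by 6)
#1 stroke→J2  (J2 flow already set via bond 2)
#5 stroke→J2  (1-jn J2 has f-setter on 2)
#0 stroke→TF1  (TF1 one-in-one-out from 1)
#4 stroke→J1  (C1 outputs effort q/C1)
#3 stroke→R1  (J1: bond 4 brought effort, rest push out)

#0 stroke→TF1
#1 stroke→J2
#2 stroke→J3
#3 stroke→R1
#4 stroke→J1
#5 stroke→J2
#6 stroke→Sf1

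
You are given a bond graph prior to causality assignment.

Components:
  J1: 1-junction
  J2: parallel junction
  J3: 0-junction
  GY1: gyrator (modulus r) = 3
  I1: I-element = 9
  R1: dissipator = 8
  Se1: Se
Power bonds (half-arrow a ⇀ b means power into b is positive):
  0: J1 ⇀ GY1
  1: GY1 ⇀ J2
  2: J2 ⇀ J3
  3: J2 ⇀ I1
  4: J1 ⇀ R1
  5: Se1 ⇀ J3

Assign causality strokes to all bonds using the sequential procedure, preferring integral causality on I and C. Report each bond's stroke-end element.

β5 stroke at J3  (Se1 fixes effort; stroke away)
β2 stroke at J2  (common-e at J3 fixed by 5)
β1 stroke at GY1  (J2: bond 2 brought effort, rest push out)
β3 stroke at I1  (0-jn J2 has e-setter on 2)
β0 stroke at GY1  (through GY1, causality inverts; strokes same side of GY1)
β4 stroke at J1  (1-jn J1 has f-setter on 0)

bond 0 stroke→GY1
bond 1 stroke→GY1
bond 2 stroke→J2
bond 3 stroke→I1
bond 4 stroke→J1
bond 5 stroke→J3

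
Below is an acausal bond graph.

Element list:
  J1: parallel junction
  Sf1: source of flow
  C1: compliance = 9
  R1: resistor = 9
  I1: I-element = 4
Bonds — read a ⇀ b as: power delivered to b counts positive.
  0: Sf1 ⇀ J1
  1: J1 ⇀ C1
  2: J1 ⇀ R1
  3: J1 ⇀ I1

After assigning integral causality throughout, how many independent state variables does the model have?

2  (C1, I1 all integral)

bond 0 stroke→Sf1  (Sf1 fixes flow; stroke at Sf1)
bond 1 stroke→J1  (prefer integral on C1)
bond 2 stroke→R1  (J1 effort already set via bond 1)
bond 3 stroke→I1  (0-jn J1 has e-setter on 1)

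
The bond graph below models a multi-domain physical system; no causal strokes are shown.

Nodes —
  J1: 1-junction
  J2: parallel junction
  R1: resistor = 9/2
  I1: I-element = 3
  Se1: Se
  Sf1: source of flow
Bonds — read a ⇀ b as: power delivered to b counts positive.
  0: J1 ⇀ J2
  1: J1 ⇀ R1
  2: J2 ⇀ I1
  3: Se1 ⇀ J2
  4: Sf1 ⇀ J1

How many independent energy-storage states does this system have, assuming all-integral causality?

1  (I1 all integral)

#3 stroke→J2  (Se1 (Se) sets effort on bond)
#4 stroke→Sf1  (source Sf1 imposes f)
#0 stroke→J1  (1-jn J1 has f-setter on 4)
#1 stroke→J1  (J1: bond 4 brought flow, rest push out)
#2 stroke→I1  (common-e at J2 fixed by 3)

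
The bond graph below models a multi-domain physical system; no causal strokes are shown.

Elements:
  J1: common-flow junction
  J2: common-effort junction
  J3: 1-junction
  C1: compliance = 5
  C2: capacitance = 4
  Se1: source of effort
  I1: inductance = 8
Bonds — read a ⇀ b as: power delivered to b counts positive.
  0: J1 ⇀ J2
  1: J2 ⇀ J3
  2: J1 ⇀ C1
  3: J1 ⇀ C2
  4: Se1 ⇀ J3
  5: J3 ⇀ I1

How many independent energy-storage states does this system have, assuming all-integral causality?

bond 4 →J3  (Se1 fixes effort; stroke away)
bond 2 →J1  (prefer integral on C1)
bond 3 →J1  (C2 integral (e out))
bond 0 →J2  (J1: last free bond brings flow in)
bond 1 →J3  (common-e at J2 fixed by 0)
bond 5 →I1  (J3 needs exactly one f-in)

3  (C1, C2, I1 all integral)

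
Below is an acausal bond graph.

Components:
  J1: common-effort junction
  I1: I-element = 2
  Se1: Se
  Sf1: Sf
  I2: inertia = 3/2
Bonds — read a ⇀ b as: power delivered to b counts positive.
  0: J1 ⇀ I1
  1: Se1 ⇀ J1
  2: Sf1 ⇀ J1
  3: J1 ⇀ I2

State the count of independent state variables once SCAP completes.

2  (I1, I2 all integral)

β1 stroke→J1  (Se1 (Se) sets effort on bond)
β2 stroke→Sf1  (source Sf1 imposes f)
β0 stroke→I1  (0-jn J1 has e-setter on 1)
β3 stroke→I2  (common-e at J1 fixed by 1)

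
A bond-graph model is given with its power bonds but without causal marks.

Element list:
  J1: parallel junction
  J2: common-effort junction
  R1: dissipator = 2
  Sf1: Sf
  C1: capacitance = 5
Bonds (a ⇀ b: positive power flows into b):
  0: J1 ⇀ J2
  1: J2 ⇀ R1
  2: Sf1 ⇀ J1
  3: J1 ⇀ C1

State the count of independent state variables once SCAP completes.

#2 |Sf1  (Sf1 fixes flow; stroke at Sf1)
#3 |J1  (C1: C, integral causality)
#0 |J2  (common-e at J1 fixed by 3)
#1 |R1  (J2: bond 0 brought effort, rest push out)

1  (C1 all integral)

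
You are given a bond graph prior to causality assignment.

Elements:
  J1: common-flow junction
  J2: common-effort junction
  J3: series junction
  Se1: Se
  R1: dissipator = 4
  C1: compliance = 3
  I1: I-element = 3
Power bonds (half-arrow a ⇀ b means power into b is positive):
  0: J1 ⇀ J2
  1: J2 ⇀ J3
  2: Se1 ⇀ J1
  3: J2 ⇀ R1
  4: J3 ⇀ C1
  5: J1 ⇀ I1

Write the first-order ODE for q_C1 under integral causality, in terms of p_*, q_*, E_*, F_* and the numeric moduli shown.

b2 stroke at J1  (Se1: effort source, stroke at far end)
b4 stroke at J3  (C1: C, integral causality)
b1 stroke at J2  (closing 1-jn rule on J3)
b0 stroke at J1  (0-jn J2 has e-setter on 1)
b3 stroke at R1  (J2: bond 1 brought effort, rest push out)
b5 stroke at I1  (J1: last free bond brings flow in)

dq_C1/dt = p_I1/3 - q_C1/12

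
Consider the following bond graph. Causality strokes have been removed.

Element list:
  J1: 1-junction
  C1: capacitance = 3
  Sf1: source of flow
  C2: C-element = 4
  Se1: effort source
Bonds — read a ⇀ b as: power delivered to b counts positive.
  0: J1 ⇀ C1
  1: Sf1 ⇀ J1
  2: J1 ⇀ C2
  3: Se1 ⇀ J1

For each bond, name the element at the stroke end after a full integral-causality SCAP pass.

#1 →Sf1  (Sf1: flow source, stroke at near end)
#3 →J1  (source Se1 imposes e)
#0 →J1  (common-f at J1 fixed by 1)
#2 →J1  (common-f at J1 fixed by 1)

β0 →J1
β1 →Sf1
β2 →J1
β3 →J1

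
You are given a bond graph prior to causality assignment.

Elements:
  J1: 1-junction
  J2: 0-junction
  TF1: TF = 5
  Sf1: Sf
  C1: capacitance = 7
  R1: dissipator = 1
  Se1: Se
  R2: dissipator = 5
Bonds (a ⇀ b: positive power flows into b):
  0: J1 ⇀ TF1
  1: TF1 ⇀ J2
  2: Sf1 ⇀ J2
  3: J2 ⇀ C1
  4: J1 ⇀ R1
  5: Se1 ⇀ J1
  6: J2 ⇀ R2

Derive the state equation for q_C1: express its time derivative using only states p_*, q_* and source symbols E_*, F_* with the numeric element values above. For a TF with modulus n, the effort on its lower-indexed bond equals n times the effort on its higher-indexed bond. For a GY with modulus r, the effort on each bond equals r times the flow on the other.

#2 stroke→Sf1  (Sf1 (Sf) sets flow on bond)
#5 stroke→J1  (Se1 (Se) sets effort on bond)
#3 stroke→J2  (C1 outputs effort q/C1)
#1 stroke→TF1  (J2: bond 3 brought effort, rest push out)
#6 stroke→R2  (common-e at J2 fixed by 3)
#0 stroke→J1  (TF1 one-in-one-out from 1)
#4 stroke→R1  (J1: last free bond brings flow in)

dq_C1/dt = 5*E_Se1 + F_Sf1 - 18*q_C1/5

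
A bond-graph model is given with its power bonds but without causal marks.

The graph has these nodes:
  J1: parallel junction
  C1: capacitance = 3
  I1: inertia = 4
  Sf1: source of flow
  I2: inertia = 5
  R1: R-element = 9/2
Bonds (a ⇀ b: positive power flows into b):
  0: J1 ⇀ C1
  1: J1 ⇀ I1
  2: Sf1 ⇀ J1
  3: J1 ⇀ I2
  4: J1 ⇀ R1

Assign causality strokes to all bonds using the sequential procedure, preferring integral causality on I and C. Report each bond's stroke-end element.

bond 0 stroke→J1
bond 1 stroke→I1
bond 2 stroke→Sf1
bond 3 stroke→I2
bond 4 stroke→R1

b2 →Sf1  (source Sf1 imposes f)
b0 →J1  (C1: C, integral causality)
b1 →I1  (J1: bond 0 brought effort, rest push out)
b3 →I2  (common-e at J1 fixed by 0)
b4 →R1  (J1: bond 0 brought effort, rest push out)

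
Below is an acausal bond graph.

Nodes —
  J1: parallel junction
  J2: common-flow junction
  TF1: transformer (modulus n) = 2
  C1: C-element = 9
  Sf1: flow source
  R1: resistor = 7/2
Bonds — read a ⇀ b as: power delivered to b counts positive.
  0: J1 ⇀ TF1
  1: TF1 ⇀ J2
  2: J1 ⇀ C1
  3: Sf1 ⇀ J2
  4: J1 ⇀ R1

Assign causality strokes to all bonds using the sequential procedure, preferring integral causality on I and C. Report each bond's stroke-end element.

bond 3 →Sf1  (Sf1 (Sf) sets flow on bond)
bond 1 →J2  (common-f at J2 fixed by 3)
bond 0 →TF1  (through TF1, causality passes straight; one stroke at TF1)
bond 2 →J1  (C1: C, integral causality)
bond 4 →R1  (common-e at J1 fixed by 2)

#0 stroke→TF1
#1 stroke→J2
#2 stroke→J1
#3 stroke→Sf1
#4 stroke→R1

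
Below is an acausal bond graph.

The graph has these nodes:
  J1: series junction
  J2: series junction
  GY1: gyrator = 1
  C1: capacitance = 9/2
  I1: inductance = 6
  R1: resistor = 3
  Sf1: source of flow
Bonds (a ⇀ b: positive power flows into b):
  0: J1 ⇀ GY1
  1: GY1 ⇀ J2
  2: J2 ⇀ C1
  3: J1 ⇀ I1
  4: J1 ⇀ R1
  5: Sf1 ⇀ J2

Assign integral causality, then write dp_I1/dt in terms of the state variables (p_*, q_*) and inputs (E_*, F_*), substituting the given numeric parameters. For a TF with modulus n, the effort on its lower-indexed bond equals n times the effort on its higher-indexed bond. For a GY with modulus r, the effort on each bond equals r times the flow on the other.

dp_I1/dt = -F_Sf1 - p_I1/2

b5 →Sf1  (Sf1 (Sf) sets flow on bond)
b1 →J2  (J2: bond 5 brought flow, rest push out)
b2 →J2  (common-f at J2 fixed by 5)
b0 →J1  (GY1: gyrator matches bond 1)
b3 →I1  (I1: I, integral causality)
b4 →J1  (common-f at J1 fixed by 3)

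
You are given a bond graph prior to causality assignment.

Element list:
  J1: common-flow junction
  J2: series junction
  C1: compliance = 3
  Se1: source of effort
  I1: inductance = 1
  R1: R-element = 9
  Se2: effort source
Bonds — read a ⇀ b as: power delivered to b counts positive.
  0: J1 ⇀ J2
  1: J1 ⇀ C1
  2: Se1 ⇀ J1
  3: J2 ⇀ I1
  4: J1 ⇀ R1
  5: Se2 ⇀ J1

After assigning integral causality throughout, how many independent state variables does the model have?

2  (C1, I1 all integral)

β2 →J1  (Se1: effort source, stroke at far end)
β5 →J1  (Se2 fixes effort; stroke away)
β1 →J1  (C1 integral (e out))
β3 →I1  (I1 outputs flow p/I1)
β0 →J2  (J2 flow already set via bond 3)
β4 →J1  (common-f at J1 fixed by 0)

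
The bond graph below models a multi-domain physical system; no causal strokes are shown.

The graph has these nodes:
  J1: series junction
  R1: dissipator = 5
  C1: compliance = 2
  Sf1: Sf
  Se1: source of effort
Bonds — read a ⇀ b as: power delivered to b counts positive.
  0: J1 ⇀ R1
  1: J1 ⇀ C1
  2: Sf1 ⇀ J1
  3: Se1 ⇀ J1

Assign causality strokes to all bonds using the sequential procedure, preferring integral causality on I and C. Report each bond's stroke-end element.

β0 →J1
β1 →J1
β2 →Sf1
β3 →J1

bond 2 stroke→Sf1  (Sf1: flow source, stroke at near end)
bond 3 stroke→J1  (Se1 (Se) sets effort on bond)
bond 0 stroke→J1  (J1 flow already set via bond 2)
bond 1 stroke→J1  (J1: bond 2 brought flow, rest push out)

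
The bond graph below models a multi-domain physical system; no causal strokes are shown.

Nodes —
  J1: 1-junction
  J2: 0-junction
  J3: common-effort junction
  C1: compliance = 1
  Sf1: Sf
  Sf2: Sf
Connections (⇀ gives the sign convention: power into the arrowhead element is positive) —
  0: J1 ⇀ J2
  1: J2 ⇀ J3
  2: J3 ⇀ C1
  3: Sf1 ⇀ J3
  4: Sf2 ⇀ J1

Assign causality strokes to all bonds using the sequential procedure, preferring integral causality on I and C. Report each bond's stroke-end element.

bond 0 |J1
bond 1 |J2
bond 2 |J3
bond 3 |Sf1
bond 4 |Sf2

β3 stroke→Sf1  (Sf1 (Sf) sets flow on bond)
β4 stroke→Sf2  (source Sf2 imposes f)
β0 stroke→J1  (common-f at J1 fixed by 4)
β1 stroke→J2  (closing 0-jn rule on J2)
β2 stroke→J3  (J3: last free bond brings effort in)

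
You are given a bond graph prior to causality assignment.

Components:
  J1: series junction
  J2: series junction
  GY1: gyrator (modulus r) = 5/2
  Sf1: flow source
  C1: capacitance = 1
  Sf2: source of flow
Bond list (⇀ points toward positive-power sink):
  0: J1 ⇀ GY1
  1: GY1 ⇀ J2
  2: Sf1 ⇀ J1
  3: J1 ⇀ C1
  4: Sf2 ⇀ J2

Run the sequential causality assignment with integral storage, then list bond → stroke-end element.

β2 |Sf1  (Sf1 fixes flow; stroke at Sf1)
β4 |Sf2  (Sf2 (Sf) sets flow on bond)
β0 |J1  (common-f at J1 fixed by 2)
β3 |J1  (J1 flow already set via bond 2)
β1 |J2  (J2: bond 4 brought flow, rest push out)

b0 stroke→J1
b1 stroke→J2
b2 stroke→Sf1
b3 stroke→J1
b4 stroke→Sf2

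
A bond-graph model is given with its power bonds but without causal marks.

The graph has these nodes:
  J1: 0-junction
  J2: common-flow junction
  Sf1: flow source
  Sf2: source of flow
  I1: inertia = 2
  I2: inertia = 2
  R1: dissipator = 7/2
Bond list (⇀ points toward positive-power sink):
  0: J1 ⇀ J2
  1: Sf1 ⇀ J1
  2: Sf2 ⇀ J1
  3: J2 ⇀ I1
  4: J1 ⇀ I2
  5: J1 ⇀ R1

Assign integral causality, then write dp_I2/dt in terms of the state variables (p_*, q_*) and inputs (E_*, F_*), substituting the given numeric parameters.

β1 |Sf1  (Sf1 fixes flow; stroke at Sf1)
β2 |Sf2  (source Sf2 imposes f)
β3 |I1  (I1 outputs flow p/I1)
β0 |J2  (J2 flow already set via bond 3)
β4 |I2  (prefer integral on I2)
β5 |J1  (J1 needs exactly one e-in)

dp_I2/dt = 7*F_Sf1/2 + 7*F_Sf2/2 - 7*p_I1/4 - 7*p_I2/4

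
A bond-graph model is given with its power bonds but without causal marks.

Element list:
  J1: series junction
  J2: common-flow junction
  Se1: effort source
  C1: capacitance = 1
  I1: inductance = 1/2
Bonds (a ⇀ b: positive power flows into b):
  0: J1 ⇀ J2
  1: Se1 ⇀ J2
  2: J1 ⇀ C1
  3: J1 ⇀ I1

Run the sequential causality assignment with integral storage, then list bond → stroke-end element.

β1 |J2  (Se1: effort source, stroke at far end)
β0 |J1  (closing 1-jn rule on J2)
β2 |J1  (C1 integral (e out))
β3 |I1  (only one flow-in slot at J1)

#0 |J1
#1 |J2
#2 |J1
#3 |I1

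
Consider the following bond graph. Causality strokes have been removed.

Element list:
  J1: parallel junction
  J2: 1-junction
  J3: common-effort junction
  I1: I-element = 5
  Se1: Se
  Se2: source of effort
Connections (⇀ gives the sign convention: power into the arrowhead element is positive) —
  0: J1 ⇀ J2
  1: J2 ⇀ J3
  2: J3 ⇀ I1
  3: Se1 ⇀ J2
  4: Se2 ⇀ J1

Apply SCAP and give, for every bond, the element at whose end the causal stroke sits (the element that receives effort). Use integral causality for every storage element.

b3 →J2  (Se1 (Se) sets effort on bond)
b4 →J1  (source Se2 imposes e)
b0 →J2  (J1: bond 4 brought effort, rest push out)
b1 →J3  (J2 needs exactly one f-in)
b2 →I1  (J3: bond 1 brought effort, rest push out)

bond 0 stroke→J2
bond 1 stroke→J3
bond 2 stroke→I1
bond 3 stroke→J2
bond 4 stroke→J1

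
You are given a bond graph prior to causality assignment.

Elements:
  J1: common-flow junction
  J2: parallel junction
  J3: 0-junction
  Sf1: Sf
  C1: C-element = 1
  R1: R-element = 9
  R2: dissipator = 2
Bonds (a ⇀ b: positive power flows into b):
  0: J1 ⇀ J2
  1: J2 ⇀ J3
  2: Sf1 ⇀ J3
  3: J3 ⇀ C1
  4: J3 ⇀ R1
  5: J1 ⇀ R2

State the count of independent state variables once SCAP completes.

1  (C1 all integral)

#2 →Sf1  (Sf1 fixes flow; stroke at Sf1)
#3 →J3  (prefer integral on C1)
#1 →J2  (J3: bond 3 brought effort, rest push out)
#4 →R1  (J3 effort already set via bond 3)
#0 →J1  (0-jn J2 has e-setter on 1)
#5 →R2  (only one flow-in slot at J1)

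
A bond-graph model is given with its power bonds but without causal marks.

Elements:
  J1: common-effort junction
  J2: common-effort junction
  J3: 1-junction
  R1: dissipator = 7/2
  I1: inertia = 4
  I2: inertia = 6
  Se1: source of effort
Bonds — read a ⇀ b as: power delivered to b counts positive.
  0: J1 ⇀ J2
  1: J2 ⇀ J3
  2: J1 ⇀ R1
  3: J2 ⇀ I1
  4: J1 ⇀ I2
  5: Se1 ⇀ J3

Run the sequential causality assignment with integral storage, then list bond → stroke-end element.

b0 →J1
b1 →J2
b2 →R1
b3 →I1
b4 →I2
b5 →J3

β5 →J3  (Se1 fixes effort; stroke away)
β1 →J2  (J3 needs exactly one f-in)
β0 →J1  (0-jn J2 has e-setter on 1)
β3 →I1  (0-jn J2 has e-setter on 1)
β2 →R1  (0-jn J1 has e-setter on 0)
β4 →I2  (J1 effort already set via bond 0)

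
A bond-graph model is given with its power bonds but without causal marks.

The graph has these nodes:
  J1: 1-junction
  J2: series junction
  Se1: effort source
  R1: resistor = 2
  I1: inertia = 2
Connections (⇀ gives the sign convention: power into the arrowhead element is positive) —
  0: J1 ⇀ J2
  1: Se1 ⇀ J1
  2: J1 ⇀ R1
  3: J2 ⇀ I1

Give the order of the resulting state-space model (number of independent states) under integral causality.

1  (I1 all integral)

b1 stroke→J1  (Se1 (Se) sets effort on bond)
b3 stroke→I1  (I1 outputs flow p/I1)
b0 stroke→J2  (J2 flow already set via bond 3)
b2 stroke→J1  (J1: bond 0 brought flow, rest push out)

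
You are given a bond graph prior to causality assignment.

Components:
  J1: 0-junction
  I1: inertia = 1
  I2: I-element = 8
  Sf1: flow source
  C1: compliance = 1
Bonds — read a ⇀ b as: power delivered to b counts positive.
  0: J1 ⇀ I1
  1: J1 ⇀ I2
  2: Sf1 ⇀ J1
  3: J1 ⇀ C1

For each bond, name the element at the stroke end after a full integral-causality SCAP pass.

β0 |I1
β1 |I2
β2 |Sf1
β3 |J1

b2 stroke at Sf1  (Sf1 fixes flow; stroke at Sf1)
b0 stroke at I1  (I1: I, integral causality)
b1 stroke at I2  (I2 integral (f out))
b3 stroke at J1  (J1: last free bond brings effort in)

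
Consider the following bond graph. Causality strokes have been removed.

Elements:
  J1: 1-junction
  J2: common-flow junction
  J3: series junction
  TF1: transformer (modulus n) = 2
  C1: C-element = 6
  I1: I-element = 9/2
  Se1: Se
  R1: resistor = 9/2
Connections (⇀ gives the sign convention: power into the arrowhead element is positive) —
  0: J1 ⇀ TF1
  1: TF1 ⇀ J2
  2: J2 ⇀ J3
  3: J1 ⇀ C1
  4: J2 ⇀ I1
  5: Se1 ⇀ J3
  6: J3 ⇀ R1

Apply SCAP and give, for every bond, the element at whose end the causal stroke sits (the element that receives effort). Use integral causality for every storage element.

b0 stroke→TF1
b1 stroke→J2
b2 stroke→J2
b3 stroke→J1
b4 stroke→I1
b5 stroke→J3
b6 stroke→J3

β5 →J3  (source Se1 imposes e)
β3 →J1  (C1 outputs effort q/C1)
β0 →TF1  (J1 needs exactly one f-in)
β1 →J2  (through TF1, causality passes straight; one stroke at TF1)
β4 →I1  (I1: I, integral causality)
β2 →J2  (J2 flow already set via bond 4)
β6 →J3  (1-jn J3 has f-setter on 2)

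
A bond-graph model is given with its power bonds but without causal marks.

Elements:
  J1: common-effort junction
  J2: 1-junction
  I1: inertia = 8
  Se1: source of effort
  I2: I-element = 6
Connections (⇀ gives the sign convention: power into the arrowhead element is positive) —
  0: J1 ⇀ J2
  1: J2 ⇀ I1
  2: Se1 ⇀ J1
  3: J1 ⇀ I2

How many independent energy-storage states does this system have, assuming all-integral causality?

bond 2 →J1  (Se1 fixes effort; stroke away)
bond 0 →J2  (0-jn J1 has e-setter on 2)
bond 3 →I2  (J1 effort already set via bond 2)
bond 1 →I1  (J2 needs exactly one f-in)

2  (I1, I2 all integral)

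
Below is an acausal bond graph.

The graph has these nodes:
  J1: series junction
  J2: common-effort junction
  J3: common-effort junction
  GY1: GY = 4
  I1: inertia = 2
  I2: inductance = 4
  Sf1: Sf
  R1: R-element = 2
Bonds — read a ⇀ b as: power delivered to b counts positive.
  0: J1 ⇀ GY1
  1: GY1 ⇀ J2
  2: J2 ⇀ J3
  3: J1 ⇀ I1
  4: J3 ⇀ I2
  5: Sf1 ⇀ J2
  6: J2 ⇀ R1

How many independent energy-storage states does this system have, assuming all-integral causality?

bond 5 stroke→Sf1  (Sf1: flow source, stroke at near end)
bond 3 stroke→I1  (I1 outputs flow p/I1)
bond 0 stroke→J1  (J1 flow already set via bond 3)
bond 1 stroke→J2  (GY1 both-in/both-out from 0)
bond 2 stroke→J3  (J2 effort already set via bond 1)
bond 6 stroke→R1  (J2 effort already set via bond 1)
bond 4 stroke→I2  (J3 effort already set via bond 2)

2  (I1, I2 all integral)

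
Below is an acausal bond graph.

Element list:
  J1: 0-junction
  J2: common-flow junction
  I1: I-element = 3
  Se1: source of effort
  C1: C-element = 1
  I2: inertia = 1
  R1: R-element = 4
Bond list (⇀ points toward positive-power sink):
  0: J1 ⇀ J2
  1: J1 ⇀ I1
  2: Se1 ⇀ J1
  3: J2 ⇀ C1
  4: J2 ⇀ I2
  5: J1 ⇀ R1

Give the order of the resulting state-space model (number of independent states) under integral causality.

b2 stroke→J1  (Se1 (Se) sets effort on bond)
b0 stroke→J2  (common-e at J1 fixed by 2)
b1 stroke→I1  (J1: bond 2 brought effort, rest push out)
b5 stroke→R1  (J1: bond 2 brought effort, rest push out)
b3 stroke→J2  (C1 integral (e out))
b4 stroke→I2  (J2: last free bond brings flow in)

3  (C1, I1, I2 all integral)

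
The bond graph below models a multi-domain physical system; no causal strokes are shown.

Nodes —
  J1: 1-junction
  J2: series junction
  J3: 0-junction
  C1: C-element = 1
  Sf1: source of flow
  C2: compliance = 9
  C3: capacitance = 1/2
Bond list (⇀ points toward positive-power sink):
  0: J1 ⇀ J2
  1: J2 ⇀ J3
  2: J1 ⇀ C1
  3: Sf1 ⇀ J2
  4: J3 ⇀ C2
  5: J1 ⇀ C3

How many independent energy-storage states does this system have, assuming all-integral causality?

3  (C1, C2, C3 all integral)

b3 →Sf1  (Sf1 (Sf) sets flow on bond)
b0 →J2  (J2: bond 3 brought flow, rest push out)
b1 →J2  (J2: bond 3 brought flow, rest push out)
b4 →J3  (closing 0-jn rule on J3)
b2 →J1  (1-jn J1 has f-setter on 0)
b5 →J1  (J1: bond 0 brought flow, rest push out)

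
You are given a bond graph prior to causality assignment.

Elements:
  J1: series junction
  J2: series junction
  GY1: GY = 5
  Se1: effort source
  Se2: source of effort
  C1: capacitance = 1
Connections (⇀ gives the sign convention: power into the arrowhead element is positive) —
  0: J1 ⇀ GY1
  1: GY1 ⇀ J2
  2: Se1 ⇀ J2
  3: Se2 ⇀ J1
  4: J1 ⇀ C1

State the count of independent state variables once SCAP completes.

1  (C1 all integral)

#2 →J2  (Se1 (Se) sets effort on bond)
#3 →J1  (Se2: effort source, stroke at far end)
#1 →GY1  (closing 1-jn rule on J2)
#0 →GY1  (GY1 both-in/both-out from 1)
#4 →J1  (common-f at J1 fixed by 0)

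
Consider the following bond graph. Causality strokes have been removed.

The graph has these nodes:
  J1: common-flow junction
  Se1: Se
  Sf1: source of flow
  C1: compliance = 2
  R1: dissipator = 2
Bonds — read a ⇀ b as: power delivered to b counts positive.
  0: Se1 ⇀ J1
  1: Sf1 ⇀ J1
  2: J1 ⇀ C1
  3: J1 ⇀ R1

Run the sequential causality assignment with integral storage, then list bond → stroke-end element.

β0 →J1  (Se1 fixes effort; stroke away)
β1 →Sf1  (Sf1: flow source, stroke at near end)
β2 →J1  (J1: bond 1 brought flow, rest push out)
β3 →J1  (J1: bond 1 brought flow, rest push out)

#0 stroke→J1
#1 stroke→Sf1
#2 stroke→J1
#3 stroke→J1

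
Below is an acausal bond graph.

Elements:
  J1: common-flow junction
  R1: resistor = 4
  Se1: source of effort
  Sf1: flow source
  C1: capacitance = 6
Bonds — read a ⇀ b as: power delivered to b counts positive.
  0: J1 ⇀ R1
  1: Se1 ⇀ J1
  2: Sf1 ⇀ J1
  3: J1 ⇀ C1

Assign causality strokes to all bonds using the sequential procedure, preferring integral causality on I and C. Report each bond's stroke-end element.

β1 stroke→J1  (Se1: effort source, stroke at far end)
β2 stroke→Sf1  (Sf1 fixes flow; stroke at Sf1)
β0 stroke→J1  (1-jn J1 has f-setter on 2)
β3 stroke→J1  (1-jn J1 has f-setter on 2)

bond 0 |J1
bond 1 |J1
bond 2 |Sf1
bond 3 |J1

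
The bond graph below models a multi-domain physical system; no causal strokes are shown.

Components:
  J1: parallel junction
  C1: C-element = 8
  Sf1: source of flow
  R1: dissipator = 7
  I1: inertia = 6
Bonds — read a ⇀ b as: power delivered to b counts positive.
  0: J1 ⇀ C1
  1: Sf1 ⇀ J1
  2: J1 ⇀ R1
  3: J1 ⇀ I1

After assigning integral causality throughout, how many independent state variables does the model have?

#1 stroke→Sf1  (Sf1 fixes flow; stroke at Sf1)
#0 stroke→J1  (prefer integral on C1)
#2 stroke→R1  (J1: bond 0 brought effort, rest push out)
#3 stroke→I1  (J1: bond 0 brought effort, rest push out)

2  (C1, I1 all integral)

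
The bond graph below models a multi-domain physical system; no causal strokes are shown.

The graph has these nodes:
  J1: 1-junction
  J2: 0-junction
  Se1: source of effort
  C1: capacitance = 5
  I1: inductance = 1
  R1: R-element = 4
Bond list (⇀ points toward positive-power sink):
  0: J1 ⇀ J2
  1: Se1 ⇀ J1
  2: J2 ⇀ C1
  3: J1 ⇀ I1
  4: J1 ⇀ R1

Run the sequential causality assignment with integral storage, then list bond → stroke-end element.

#0 stroke→J1
#1 stroke→J1
#2 stroke→J2
#3 stroke→I1
#4 stroke→J1

#1 stroke at J1  (Se1 fixes effort; stroke away)
#2 stroke at J2  (C1: C, integral causality)
#0 stroke at J1  (0-jn J2 has e-setter on 2)
#3 stroke at I1  (I1 outputs flow p/I1)
#4 stroke at J1  (common-f at J1 fixed by 3)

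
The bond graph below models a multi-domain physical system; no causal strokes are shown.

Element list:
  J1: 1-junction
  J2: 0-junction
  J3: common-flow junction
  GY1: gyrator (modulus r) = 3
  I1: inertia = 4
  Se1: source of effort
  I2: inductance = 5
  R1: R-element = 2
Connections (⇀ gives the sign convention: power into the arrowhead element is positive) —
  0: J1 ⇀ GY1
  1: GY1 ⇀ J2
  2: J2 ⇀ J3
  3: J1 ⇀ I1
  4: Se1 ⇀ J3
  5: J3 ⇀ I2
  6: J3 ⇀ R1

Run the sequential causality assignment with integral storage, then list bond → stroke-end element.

β4 stroke→J3  (Se1 (Se) sets effort on bond)
β3 stroke→I1  (I1 outputs flow p/I1)
β0 stroke→J1  (common-f at J1 fixed by 3)
β1 stroke→J2  (GY GY1: same side as bond 0)
β2 stroke→J3  (J2 effort already set via bond 1)
β5 stroke→I2  (prefer integral on I2)
β6 stroke→J3  (J3: bond 5 brought flow, rest push out)

β0 stroke at J1
β1 stroke at J2
β2 stroke at J3
β3 stroke at I1
β4 stroke at J3
β5 stroke at I2
β6 stroke at J3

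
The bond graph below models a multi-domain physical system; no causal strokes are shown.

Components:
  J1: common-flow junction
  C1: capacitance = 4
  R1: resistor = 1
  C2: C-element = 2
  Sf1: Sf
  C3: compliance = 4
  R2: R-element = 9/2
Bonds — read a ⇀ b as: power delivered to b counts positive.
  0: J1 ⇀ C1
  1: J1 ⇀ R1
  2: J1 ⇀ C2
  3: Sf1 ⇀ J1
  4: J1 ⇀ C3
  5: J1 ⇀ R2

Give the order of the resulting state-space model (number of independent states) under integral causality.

bond 3 stroke→Sf1  (source Sf1 imposes f)
bond 0 stroke→J1  (common-f at J1 fixed by 3)
bond 1 stroke→J1  (J1: bond 3 brought flow, rest push out)
bond 2 stroke→J1  (J1: bond 3 brought flow, rest push out)
bond 4 stroke→J1  (J1: bond 3 brought flow, rest push out)
bond 5 stroke→J1  (J1: bond 3 brought flow, rest push out)

3  (C1, C2, C3 all integral)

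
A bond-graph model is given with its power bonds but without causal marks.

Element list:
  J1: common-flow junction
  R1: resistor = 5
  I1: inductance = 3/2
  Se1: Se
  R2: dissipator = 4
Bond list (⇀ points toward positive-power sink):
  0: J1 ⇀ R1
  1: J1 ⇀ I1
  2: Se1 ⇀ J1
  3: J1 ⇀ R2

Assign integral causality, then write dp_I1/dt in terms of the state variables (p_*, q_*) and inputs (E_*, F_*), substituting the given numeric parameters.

dp_I1/dt = E_Se1 - 6*p_I1

#2 |J1  (Se1: effort source, stroke at far end)
#1 |I1  (I1: I, integral causality)
#0 |J1  (common-f at J1 fixed by 1)
#3 |J1  (J1 flow already set via bond 1)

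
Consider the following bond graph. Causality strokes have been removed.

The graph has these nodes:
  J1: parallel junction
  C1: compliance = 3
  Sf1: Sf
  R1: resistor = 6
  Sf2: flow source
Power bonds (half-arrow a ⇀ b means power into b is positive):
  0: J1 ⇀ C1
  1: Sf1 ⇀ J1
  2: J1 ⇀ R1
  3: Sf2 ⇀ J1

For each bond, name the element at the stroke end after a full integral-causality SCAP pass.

b0 →J1
b1 →Sf1
b2 →R1
b3 →Sf2

β1 stroke at Sf1  (source Sf1 imposes f)
β3 stroke at Sf2  (Sf2 fixes flow; stroke at Sf2)
β0 stroke at J1  (C1 integral (e out))
β2 stroke at R1  (0-jn J1 has e-setter on 0)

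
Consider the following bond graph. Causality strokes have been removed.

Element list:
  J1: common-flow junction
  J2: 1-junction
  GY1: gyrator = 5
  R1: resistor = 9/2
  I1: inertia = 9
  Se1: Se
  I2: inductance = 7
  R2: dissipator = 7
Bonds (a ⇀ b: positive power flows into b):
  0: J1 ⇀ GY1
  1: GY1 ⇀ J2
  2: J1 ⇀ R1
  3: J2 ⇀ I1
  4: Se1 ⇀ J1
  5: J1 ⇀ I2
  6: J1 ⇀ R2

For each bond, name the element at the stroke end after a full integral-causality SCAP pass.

b4 stroke at J1  (source Se1 imposes e)
b3 stroke at I1  (I1: I, integral causality)
b1 stroke at J2  (J2 flow already set via bond 3)
b0 stroke at J1  (GY1 both-in/both-out from 1)
b5 stroke at I2  (prefer integral on I2)
b2 stroke at J1  (J1 flow already set via bond 5)
b6 stroke at J1  (1-jn J1 has f-setter on 5)

#0 |J1
#1 |J2
#2 |J1
#3 |I1
#4 |J1
#5 |I2
#6 |J1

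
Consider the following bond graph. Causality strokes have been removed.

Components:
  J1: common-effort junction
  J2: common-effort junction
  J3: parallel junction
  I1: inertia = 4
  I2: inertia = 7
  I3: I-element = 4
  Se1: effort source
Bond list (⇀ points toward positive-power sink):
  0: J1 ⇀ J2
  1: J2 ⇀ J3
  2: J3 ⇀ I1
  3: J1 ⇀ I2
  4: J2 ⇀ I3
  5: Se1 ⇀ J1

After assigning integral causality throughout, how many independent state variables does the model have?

3  (I1, I2, I3 all integral)

b5 stroke→J1  (Se1 (Se) sets effort on bond)
b0 stroke→J2  (0-jn J1 has e-setter on 5)
b3 stroke→I2  (J1: bond 5 brought effort, rest push out)
b1 stroke→J3  (J2 effort already set via bond 0)
b4 stroke→I3  (common-e at J2 fixed by 0)
b2 stroke→I1  (J3: bond 1 brought effort, rest push out)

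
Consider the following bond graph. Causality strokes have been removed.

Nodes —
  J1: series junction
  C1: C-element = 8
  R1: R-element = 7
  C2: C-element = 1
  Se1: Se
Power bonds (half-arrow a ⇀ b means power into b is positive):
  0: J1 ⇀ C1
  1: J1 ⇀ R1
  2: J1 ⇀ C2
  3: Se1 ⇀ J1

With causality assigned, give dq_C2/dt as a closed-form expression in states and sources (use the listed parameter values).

dq_C2/dt = E_Se1/7 - q_C1/56 - q_C2/7

bond 3 stroke at J1  (Se1: effort source, stroke at far end)
bond 0 stroke at J1  (prefer integral on C1)
bond 2 stroke at J1  (C2 outputs effort q/C2)
bond 1 stroke at R1  (closing 1-jn rule on J1)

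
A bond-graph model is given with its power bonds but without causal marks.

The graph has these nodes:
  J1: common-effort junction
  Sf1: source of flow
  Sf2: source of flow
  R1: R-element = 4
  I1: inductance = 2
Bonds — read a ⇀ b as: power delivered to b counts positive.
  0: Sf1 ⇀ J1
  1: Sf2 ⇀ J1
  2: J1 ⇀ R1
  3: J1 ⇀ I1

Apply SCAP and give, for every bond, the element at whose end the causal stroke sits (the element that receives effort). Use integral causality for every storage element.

bond 0 stroke at Sf1
bond 1 stroke at Sf2
bond 2 stroke at J1
bond 3 stroke at I1

β0 |Sf1  (Sf1 fixes flow; stroke at Sf1)
β1 |Sf2  (Sf2 (Sf) sets flow on bond)
β3 |I1  (I1: I, integral causality)
β2 |J1  (J1: last free bond brings effort in)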